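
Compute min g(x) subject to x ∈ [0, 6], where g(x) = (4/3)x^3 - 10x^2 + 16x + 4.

g'(x) = 4x^2 - 20x + 16, which vanishes at x = 1 and x = 4.
Candidates: g(0) = 4; g(1) = 34/3; g(4) = -20/3; g(6) = 28.
So the minimum is g(4) = -20/3.

-20/3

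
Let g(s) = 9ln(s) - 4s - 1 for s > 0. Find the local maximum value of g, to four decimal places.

-2.7016

g'(s) = 9/s − 4 = 0 gives s = 9/4.
g''(s) = -9/s², which is negative for s > 0, so this is a local maximum.
g(9/4) = 9·ln(9/4) - 9 - 1 ≈ -2.7016.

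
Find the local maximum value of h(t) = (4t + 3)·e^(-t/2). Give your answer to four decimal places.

4.2821

By the product rule, h'(t) = (-2t + 5/2)·e^(-t/2). Since e^(-t/2) > 0, the only critical point is t = 5/4.
h''(5/4) has the same sign as -2 < 0, so this is a local maximum.
h(5/4) = (8)·e^(-5/8) ≈ 4.2821.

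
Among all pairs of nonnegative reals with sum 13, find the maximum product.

With x + y = 13, the product is P(x) = x(13 − x).
P'(x) = 13 − 2x = 0 gives x = 13/2; P'' = −2 < 0, so this is the maximum.
P = 13/2·13/2 = 169/4.

169/4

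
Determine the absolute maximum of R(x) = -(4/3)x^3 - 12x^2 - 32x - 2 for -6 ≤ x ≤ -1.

R'(x) = -4x^2 - 24x - 32, which vanishes at x = -4 and x = -2.
Evaluating at the critical points and endpoints: R(-6) = 46,  R(-4) = 58/3,  R(-2) = 74/3,  R(-1) = 58/3.
Hence the absolute maximum is 46 at x = -6.

46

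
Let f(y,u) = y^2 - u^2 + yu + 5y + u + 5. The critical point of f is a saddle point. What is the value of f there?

∂f/∂y = 2y + u + 5 = 0 and ∂f/∂u = y - 2u + 1 = 0, so (y, u) = (-11/5, -3/5).
The Hessian has f_{yy} = 2, f_{uu} = -2, f_{yu} = 1, giving D = -5 < 0, so the point is a saddle point.
f(-11/5, -3/5) = -4/5.

-4/5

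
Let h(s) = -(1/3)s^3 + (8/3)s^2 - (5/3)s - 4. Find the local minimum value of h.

-346/81

Critical points: h'(s) = -s^2 + (16/3)s - 5/3 vanishes at s = 1/3, 5.
h''(s) = -2s + 16/3. h''(1/3) = 14/3 > 0 ⇒ local minimum; h''(5) = -14/3 < 0 ⇒ local maximum.
So the local minimum value is h(1/3) = -346/81.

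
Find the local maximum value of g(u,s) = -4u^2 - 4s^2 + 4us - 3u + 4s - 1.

∂g/∂u = -8u + 4s - 3 = 0 and ∂g/∂s = 4u - 8s + 4 = 0, so (u, s) = (-1/6, 5/12).
The Hessian has g_{uu} = -8, g_{ss} = -8, g_{us} = 4, giving D = 48 > 0 with g_{uu} < 0, so the point is a local maximum.
g(-1/6, 5/12) = 1/12.

1/12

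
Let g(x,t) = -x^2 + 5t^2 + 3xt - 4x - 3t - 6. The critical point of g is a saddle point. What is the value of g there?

∂g/∂x = -2x + 3t - 4 = 0 and ∂g/∂t = 3x + 10t - 3 = 0, so (x, t) = (-31/29, 18/29).
The Hessian has g_{xx} = -2, g_{tt} = 10, g_{xt} = 3, giving D = -29 < 0, so the point is a saddle point.
g(-31/29, 18/29) = -139/29.

-139/29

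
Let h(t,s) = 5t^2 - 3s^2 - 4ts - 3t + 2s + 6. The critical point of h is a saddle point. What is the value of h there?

∂h/∂t = 10t - 4s - 3 = 0 and ∂h/∂s = -4t - 6s + 2 = 0, so (t, s) = (13/38, 2/19).
The Hessian has h_{tt} = 10, h_{ss} = -6, h_{ts} = -4, giving D = -76 < 0, so the point is a saddle point.
h(13/38, 2/19) = 425/76.

425/76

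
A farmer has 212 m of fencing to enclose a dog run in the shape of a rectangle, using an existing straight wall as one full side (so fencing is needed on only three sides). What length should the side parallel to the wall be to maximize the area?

106

Let the sides perpendicular to the wall have length x and the parallel side y, so 2x + y = 212 and the area is A = xy = x(212 − 2x).
A'(x) = 212 − 4x = 0 gives x = 53, and A''(x) = −4 < 0 confirms a maximum.
Then y = 212 − 2·53 = 106 and A = 5618.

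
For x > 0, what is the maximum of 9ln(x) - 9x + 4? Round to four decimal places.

-5.0000

h'(x) = 9/x − 9 = 0 gives x = 1.
h''(x) = -9/x², which is negative for x > 0, so this is a local maximum.
h(1) = 9·ln(1) - 9 + 4 ≈ -5.0000.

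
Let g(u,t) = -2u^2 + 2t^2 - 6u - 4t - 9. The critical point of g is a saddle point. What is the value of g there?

∂g/∂u = -4u - 6 = 0 and ∂g/∂t = 4t - 4 = 0, so (u, t) = (-3/2, 1).
The Hessian has g_{uu} = -4, g_{tt} = 4, g_{ut} = 0, giving D = -16 < 0, so the point is a saddle point.
g(-3/2, 1) = -13/2.

-13/2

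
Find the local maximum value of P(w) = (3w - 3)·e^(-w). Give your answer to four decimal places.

Differentiating with the product rule gives P'(w) = (-3w + 6)·e^(-w). Since e^(-w) > 0, the only critical point is w = 2.
P''(2) has the same sign as -3 < 0, so this is a local maximum.
P(2) = (3)·e^(-2) ≈ 0.4060.

0.4060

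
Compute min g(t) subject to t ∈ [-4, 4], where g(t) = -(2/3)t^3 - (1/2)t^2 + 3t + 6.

-98/3

Differentiating, g'(t) = -2t^2 - t + 3; which vanishes at t = -3/2 and t = 1.
Evaluating at the critical points and endpoints: g(-4) = 86/3,  g(-3/2) = 21/8,  g(1) = 47/6,  g(4) = -98/3.
So the minimum is g(4) = -98/3.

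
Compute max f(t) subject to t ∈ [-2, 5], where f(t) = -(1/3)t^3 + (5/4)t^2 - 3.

The derivative is -t^2 + (5/2)t, which vanishes at t = 0 and t = 5/2.
Evaluating at the critical points and endpoints: f(-2) = 14/3, f(0) = -3, f(5/2) = -19/48, f(5) = -161/12.
The maximum over the interval is 14/3, attained at t = -2.

14/3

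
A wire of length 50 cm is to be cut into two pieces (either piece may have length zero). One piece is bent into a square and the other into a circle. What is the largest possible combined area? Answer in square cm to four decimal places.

Let x be the length used for the square. Square side x/4; circle radius (50−x)/(2π).
A(x) = (x/4)² + π·((50−x)/(2π))² = x²/16 + (50−x)²/(4π) for 0 ≤ x ≤ 50. A'(x) = x/8 − (50−x)/(2π) = 0 gives x = 4·50/(π+4) ≈ 28.0050.
A'' > 0, so the interior critical point is a minimum; the maximum is at an endpoint. A(0) = 198.9437 and A(50) = 156.2500, so the largest area is 198.9437.

198.9437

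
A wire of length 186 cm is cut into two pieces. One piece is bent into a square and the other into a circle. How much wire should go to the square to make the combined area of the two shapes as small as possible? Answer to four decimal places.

104.1784

Let x be the length used for the square. Square side x/4; circle radius (186−x)/(2π).
A(x) = (x/4)² + π·((186−x)/(2π))² = x²/16 + (186−x)²/(4π) for 0 ≤ x ≤ 186. A'(x) = x/8 − (186−x)/(2π) = 0 gives x = 4·186/(π+4) ≈ 104.1784.
A'' = 1/8 + 1/(2π) > 0, so this gives the minimum combined area; x ≈ 104.1784 cm to the square.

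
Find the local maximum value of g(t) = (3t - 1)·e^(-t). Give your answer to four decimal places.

Differentiating with the product rule gives g'(t) = (-3t + 4)·e^(-t). Since e^(-t) > 0, the only critical point is t = 4/3.
g''(4/3) has the same sign as -3 < 0, so this is a local maximum.
g(4/3) = (3)·e^(-4/3) ≈ 0.7908.

0.7908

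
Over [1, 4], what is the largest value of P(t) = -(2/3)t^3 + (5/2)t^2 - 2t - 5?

P'(t) = -2t^2 + 5t - 2, whose only zero in [1, 4] is t = 2.
Candidates: P(1) = -31/6,  P(2) = -13/3,  P(4) = -47/3.
The maximum over the interval is -13/3, attained at t = 2.

-13/3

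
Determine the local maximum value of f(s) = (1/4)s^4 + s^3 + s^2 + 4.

17/4

f'(s) = s^3 + 3s^2 + 2s. Setting f'(s) = 0 gives s ∈ {-2, -1, 0}.
Second-derivative test with f''(s) = 3s^2 + 6s + 2: f''(-2) = 2 > 0 ⇒ local minimum; f''(-1) = -1 < 0 ⇒ local maximum; f''(0) = 2 > 0 ⇒ local minimum.
The local maximum is f(-1) = 17/4.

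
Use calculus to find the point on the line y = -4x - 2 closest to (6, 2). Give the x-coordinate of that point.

-10/17

Minimize D(x)^2 = (x - 6)^2 + (-4x - 4)^2.
d/dx[D^2] = 2(x - 6) + 2·(-4)·(-4x - 4) = 0 ⇒ x = -10/17.
Then y = 6/17 and the distance is √(784/17) ≈ 6.7910.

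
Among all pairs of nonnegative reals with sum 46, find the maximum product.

529

With x + y = 46, the product is P(x) = x(46 − x).
P'(x) = 46 − 2x = 0 gives x = 23; P'' = −2 < 0, so this is the maximum.
P = 23·23 = 529.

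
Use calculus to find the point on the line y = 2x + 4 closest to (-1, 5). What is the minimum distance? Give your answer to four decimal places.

1.3416

Minimize D(x)^2 = (x + 1)^2 + (2x - 1)^2.
d/dx[D^2] = 2(x + 1) + 2·2·(2x - 1) = 0 ⇒ x = 1/5.
Then y = 22/5 and the distance is √(9/5) ≈ 1.3416.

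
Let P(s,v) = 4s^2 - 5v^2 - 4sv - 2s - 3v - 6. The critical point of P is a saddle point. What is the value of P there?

-67/12

∂P/∂s = 8s - 4v - 2 = 0 and ∂P/∂v = -4s - 10v - 3 = 0, so (s, v) = (1/12, -1/3).
The Hessian has P_{ss} = 8, P_{vv} = -10, P_{sv} = -4, giving D = -96 < 0, so the point is a saddle point.
P(1/12, -1/3) = -67/12.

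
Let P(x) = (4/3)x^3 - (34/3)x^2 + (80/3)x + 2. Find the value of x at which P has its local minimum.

Critical points: P'(x) = 4x^2 - (68/3)x + 80/3 vanishes at x = 5/3, 4.
Second-derivative test with P''(x) = 8x - 68/3: P''(5/3) = -28/3 < 0 ⇒ local maximum; P''(4) = 28/3 > 0 ⇒ local minimum.
The local minimum is P(4) = 38/3.

4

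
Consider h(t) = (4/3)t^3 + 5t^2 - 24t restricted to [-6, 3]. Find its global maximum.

The derivative is 4t^2 + 10t - 24, which vanishes at t = -4 and t = 3/2.
Compare values at every candidate in [-6, 3]: h(-6) = 36, h(-4) = 272/3, h(3/2) = -81/4, h(3) = 9.
So the maximum is h(-4) = 272/3.

272/3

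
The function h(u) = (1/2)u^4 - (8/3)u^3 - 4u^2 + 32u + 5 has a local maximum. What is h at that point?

119/3

h'(u) = 2u^3 - 8u^2 - 8u + 32. Setting h'(u) = 0 gives u ∈ {-2, 2, 4}.
h''(u) = 6u^2 - 16u - 8. h''(-2) = 48 > 0 ⇒ local minimum; h''(2) = -16 < 0 ⇒ local maximum; h''(4) = 24 > 0 ⇒ local minimum.
So the local maximum value is h(2) = 119/3.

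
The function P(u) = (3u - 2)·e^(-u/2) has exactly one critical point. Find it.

Differentiating with the product rule gives P'(u) = (-(3/2)u + 4)·e^(-u/2). Since e^(-u/2) > 0, the only critical point is u = 8/3.
P''(8/3) has the same sign as -3/2 < 0, so this is a local maximum.
P(8/3) = (6)·e^(-4/3) ≈ 1.5816.

8/3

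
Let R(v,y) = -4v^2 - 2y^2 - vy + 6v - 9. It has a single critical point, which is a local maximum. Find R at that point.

-207/31

∂R/∂v = -8v - y + 6 = 0 and ∂R/∂y = -v - 4y = 0, so (v, y) = (24/31, -6/31).
The Hessian has R_{vv} = -8, R_{yy} = -4, R_{vy} = -1, giving D = 31 > 0 with R_{vv} < 0, so the point is a local maximum.
R(24/31, -6/31) = -207/31.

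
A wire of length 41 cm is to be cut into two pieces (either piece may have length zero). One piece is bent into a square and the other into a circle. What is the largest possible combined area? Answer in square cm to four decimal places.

133.7697

Let x be the length used for the square. Square side x/4; circle radius (41−x)/(2π).
A(x) = (x/4)² + π·((41−x)/(2π))² = x²/16 + (41−x)²/(4π) for 0 ≤ x ≤ 41. A'(x) = x/8 − (41−x)/(2π) = 0 gives x = 4·41/(π+4) ≈ 22.9641.
A'' > 0, so the interior critical point is a minimum; the maximum is at an endpoint. A(0) = 133.7697 and A(41) = 105.0625, so the largest area is 133.7697.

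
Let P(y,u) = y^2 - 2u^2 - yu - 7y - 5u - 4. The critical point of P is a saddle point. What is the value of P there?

-74/9

∂P/∂y = 2y - u - 7 = 0 and ∂P/∂u = -y - 4u - 5 = 0, so (y, u) = (23/9, -17/9).
The Hessian has P_{yy} = 2, P_{uu} = -4, P_{yu} = -1, giving D = -9 < 0, so the point is a saddle point.
P(23/9, -17/9) = -74/9.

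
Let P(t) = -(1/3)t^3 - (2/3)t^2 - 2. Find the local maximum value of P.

-2

P'(t) = -t^2 - (4/3)t = 0 at t = -4/3, 0.
Second-derivative test with P''(t) = -2t - 4/3: P''(-4/3) = 4/3 > 0 ⇒ local minimum; P''(0) = -4/3 < 0 ⇒ local maximum.
Thus P has its local maximum at t = 0, with value -2.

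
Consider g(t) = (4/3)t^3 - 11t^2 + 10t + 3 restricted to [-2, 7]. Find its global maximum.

Differentiating, g'(t) = 4t^2 - 22t + 10; which vanishes at t = 1/2 and t = 5.
Candidates: g(-2) = -215/3,  g(1/2) = 65/12,  g(5) = -166/3,  g(7) = -26/3.
So the maximum is g(1/2) = 65/12.

65/12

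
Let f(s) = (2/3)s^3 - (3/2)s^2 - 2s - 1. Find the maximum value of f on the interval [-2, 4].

The derivative is 2s^2 - 3s - 2, which vanishes at s = -1/2 and s = 2.
Evaluating at the critical points and endpoints: f(-2) = -25/3,  f(-1/2) = -11/24,  f(2) = -17/3,  f(4) = 29/3.
So the maximum is f(4) = 29/3.

29/3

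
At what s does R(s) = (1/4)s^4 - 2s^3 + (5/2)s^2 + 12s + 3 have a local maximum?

3

Critical points: R'(s) = s^3 - 6s^2 + 5s + 12 vanishes at s = -1, 3, 4.
Since R''(s) = 3s^2 - 12s + 5, we get R''(-1) = 20 > 0 ⇒ local minimum; R''(3) = -4 < 0 ⇒ local maximum; R''(4) = 5 > 0 ⇒ local minimum.
So the local maximum value is R(3) = 111/4.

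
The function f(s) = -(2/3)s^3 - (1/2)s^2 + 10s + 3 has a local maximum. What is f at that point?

47/3

f'(s) = -2s^2 - s + 10. Setting f'(s) = 0 gives s ∈ {-5/2, 2}.
Since f''(s) = -4s - 1, we get f''(-5/2) = 9 > 0 ⇒ local minimum; f''(2) = -9 < 0 ⇒ local maximum.
So the local maximum value is f(2) = 47/3.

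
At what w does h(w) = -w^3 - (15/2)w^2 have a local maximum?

0

Critical points: h'(w) = -3w^2 - 15w vanishes at w = -5, 0.
Since h''(w) = -6w - 15, we get h''(-5) = 15 > 0 ⇒ local minimum; h''(0) = -15 < 0 ⇒ local maximum.
So the local maximum value is h(0) = 0.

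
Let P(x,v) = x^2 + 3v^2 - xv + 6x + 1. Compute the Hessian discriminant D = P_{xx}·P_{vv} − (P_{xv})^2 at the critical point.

11

∂P/∂x = 2x - v + 6 = 0 and ∂P/∂v = -x + 6v = 0, so (x, v) = (-36/11, -6/11).
The Hessian has P_{xx} = 2, P_{vv} = 6, P_{xv} = -1, giving D = 11 > 0 with P_{xx} > 0, so the point is a local minimum.
D = (2)·(6) − (-1)^2 = 11.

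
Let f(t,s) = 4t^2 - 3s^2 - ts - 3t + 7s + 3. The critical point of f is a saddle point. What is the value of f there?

295/49

∂f/∂t = 8t - s - 3 = 0 and ∂f/∂s = -t - 6s + 7 = 0, so (t, s) = (25/49, 53/49).
The Hessian has f_{tt} = 8, f_{ss} = -6, f_{ts} = -1, giving D = -49 < 0, so the point is a saddle point.
f(25/49, 53/49) = 295/49.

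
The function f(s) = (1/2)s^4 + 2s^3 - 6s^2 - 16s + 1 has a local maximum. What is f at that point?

f'(s) = 2s^3 + 6s^2 - 12s - 16. Setting f'(s) = 0 gives s ∈ {-4, -1, 2}.
Since f''(s) = 6s^2 + 12s - 12, we get f''(-4) = 36 > 0 ⇒ local minimum; f''(-1) = -18 < 0 ⇒ local maximum; f''(2) = 36 > 0 ⇒ local minimum.
So the local maximum value is f(-1) = 19/2.

19/2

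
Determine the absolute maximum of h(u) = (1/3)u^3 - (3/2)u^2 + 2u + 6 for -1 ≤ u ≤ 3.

15/2

The derivative is u^2 - 3u + 2, which vanishes at u = 1 and u = 2.
Candidates: h(-1) = 13/6, h(1) = 41/6, h(2) = 20/3, h(3) = 15/2.
So the maximum is h(3) = 15/2.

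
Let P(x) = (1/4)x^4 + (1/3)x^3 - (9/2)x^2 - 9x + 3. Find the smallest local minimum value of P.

P'(x) = x^3 + x^2 - 9x - 9 = 0 at x = -3, -1, 3.
Second-derivative test with P''(x) = 3x^2 + 2x - 9: P''(-3) = 12 > 0 ⇒ local minimum; P''(-1) = -8 < 0 ⇒ local maximum; P''(3) = 24 > 0 ⇒ local minimum.
The smallest local minimum is P(3) = -141/4.

-141/4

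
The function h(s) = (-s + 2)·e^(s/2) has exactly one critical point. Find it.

Differentiating with the product rule gives h'(s) = (-(1/2)s)·e^(s/2). Since e^(s/2) > 0, the only critical point is s = 0.
h''(0) has the same sign as -1/2 < 0, so this is a local maximum.
h(0) = (2)·e^(0) ≈ 2.0000.

0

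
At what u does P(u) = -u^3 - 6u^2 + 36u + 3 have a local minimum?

Critical points: P'(u) = -3u^2 - 12u + 36 vanishes at u = -6, 2.
Since P''(u) = -6u - 12, we get P''(-6) = 24 > 0 ⇒ local minimum; P''(2) = -24 < 0 ⇒ local maximum.
Thus P has its local minimum at u = -6, with value -213.

-6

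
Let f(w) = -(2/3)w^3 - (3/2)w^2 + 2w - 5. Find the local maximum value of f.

-107/24

Critical points: f'(w) = -2w^2 - 3w + 2 vanishes at w = -2, 1/2.
Since f''(w) = -4w - 3, we get f''(-2) = 5 > 0 ⇒ local minimum; f''(1/2) = -5 < 0 ⇒ local maximum.
Thus f has its local maximum at w = 1/2, with value -107/24.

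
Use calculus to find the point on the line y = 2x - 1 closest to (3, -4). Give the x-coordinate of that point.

-3/5

Minimize D(x)^2 = (x - 3)^2 + (2x + 3)^2.
d/dx[D^2] = 2(x - 3) + 2·2·(2x + 3) = 0 ⇒ x = -3/5.
Then y = -11/5 and the distance is √(81/5) ≈ 4.0249.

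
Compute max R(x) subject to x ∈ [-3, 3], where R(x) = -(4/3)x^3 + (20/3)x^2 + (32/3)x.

Differentiating, R'(x) = -4x^2 + (40/3)x + 32/3; whose only zero in [-3, 3] is x = -2/3.
Compare values at every candidate in [-3, 3]: R(-3) = 64,  R(-2/3) = -304/81,  R(3) = 56.
So the maximum is R(-3) = 64.

64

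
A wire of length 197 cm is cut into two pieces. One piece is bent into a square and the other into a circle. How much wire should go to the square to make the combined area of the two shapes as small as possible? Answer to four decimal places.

110.3395

Let x be the length used for the square. Square side x/4; circle radius (197−x)/(2π).
A(x) = (x/4)² + π·((197−x)/(2π))² = x²/16 + (197−x)²/(4π) for 0 ≤ x ≤ 197. A'(x) = x/8 − (197−x)/(2π) = 0 gives x = 4·197/(π+4) ≈ 110.3395.
A'' = 1/8 + 1/(2π) > 0, so this gives the minimum combined area; x ≈ 110.3395 cm to the square.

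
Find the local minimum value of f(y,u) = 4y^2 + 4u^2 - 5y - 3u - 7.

-73/8

∂f/∂y = 8y - 5 = 0 and ∂f/∂u = 8u - 3 = 0, so (y, u) = (5/8, 3/8).
The Hessian has f_{yy} = 8, f_{uu} = 8, f_{yu} = 0, giving D = 64 > 0 with f_{yy} > 0, so the point is a local minimum.
f(5/8, 3/8) = -73/8.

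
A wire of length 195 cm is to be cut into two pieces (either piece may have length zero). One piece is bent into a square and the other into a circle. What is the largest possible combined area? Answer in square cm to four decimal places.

Let x be the length used for the square. Square side x/4; circle radius (195−x)/(2π).
A(x) = (x/4)² + π·((195−x)/(2π))² = x²/16 + (195−x)²/(4π) for 0 ≤ x ≤ 195. A'(x) = x/8 − (195−x)/(2π) = 0 gives x = 4·195/(π+4) ≈ 109.2193.
A'' > 0, so the interior critical point is a minimum; the maximum is at an endpoint. A(0) = 3025.9334 and A(195) = 2376.5625, so the largest area is 3025.9334.

3025.9334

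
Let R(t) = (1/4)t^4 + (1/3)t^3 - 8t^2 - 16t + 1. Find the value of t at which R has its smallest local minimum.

4

R'(t) = t^3 + t^2 - 16t - 16. Setting R'(t) = 0 gives t ∈ {-4, -1, 4}.
Second-derivative test with R''(t) = 3t^2 + 2t - 16: R''(-4) = 24 > 0 ⇒ local minimum; R''(-1) = -15 < 0 ⇒ local maximum; R''(4) = 40 > 0 ⇒ local minimum.
So the smallest local minimum value is R(4) = -317/3.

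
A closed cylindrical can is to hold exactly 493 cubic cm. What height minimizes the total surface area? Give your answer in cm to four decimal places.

With radius r and height h, πr²h = 493 so h = 493/(πr²), and S(r) = 2πr² + 2πrh = 2πr² + 2·493/r.
S'(r) = 4πr − 2·493/r² = 0 ⇒ r³ = 493/(2π), so r ≈ 4.2811 and h = 2r ≈ 8.5622.
S''(r) = 4π + 4·493/r³ > 0, so this is the minimum; S ≈ 345.4717.

8.5622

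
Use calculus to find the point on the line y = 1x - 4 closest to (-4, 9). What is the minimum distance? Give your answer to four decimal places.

Minimize D(x)^2 = (x + 4)^2 + (x - 13)^2.
d/dx[D^2] = 2(x + 4) + 2·1·(x - 13) = 0 ⇒ x = 9/2.
Then y = 1/2 and the distance is √(289/2) ≈ 12.0208.

12.0208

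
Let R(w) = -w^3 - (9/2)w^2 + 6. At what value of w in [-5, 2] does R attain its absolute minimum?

2

The derivative is -3w^2 - 9w, which vanishes at w = -3 and w = 0.
Compare values at every candidate in [-5, 2]: R(-5) = 37/2,  R(-3) = -15/2,  R(0) = 6,  R(2) = -20.
Hence the absolute minimum is -20 at w = 2.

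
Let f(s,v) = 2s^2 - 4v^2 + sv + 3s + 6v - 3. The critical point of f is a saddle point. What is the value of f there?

-27/11

∂f/∂s = 4s + v + 3 = 0 and ∂f/∂v = s - 8v + 6 = 0, so (s, v) = (-10/11, 7/11).
The Hessian has f_{ss} = 4, f_{vv} = -8, f_{sv} = 1, giving D = -33 < 0, so the point is a saddle point.
f(-10/11, 7/11) = -27/11.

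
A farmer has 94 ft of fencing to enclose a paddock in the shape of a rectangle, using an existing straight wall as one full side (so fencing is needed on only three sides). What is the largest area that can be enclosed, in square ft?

2209/2

Let the sides perpendicular to the wall have length x and the parallel side y, so 2x + y = 94 and the area is A = xy = x(94 − 2x).
A'(x) = 94 − 4x = 0 gives x = 47/2, and A''(x) = −4 < 0 confirms a maximum.
Then y = 94 − 2·47/2 = 47 and A = 2209/2.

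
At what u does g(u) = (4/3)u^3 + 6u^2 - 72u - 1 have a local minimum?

3

Critical points: g'(u) = 4u^2 + 12u - 72 vanishes at u = -6, 3.
Since g''(u) = 8u + 12, we get g''(-6) = -36 < 0 ⇒ local maximum; g''(3) = 36 > 0 ⇒ local minimum.
The local minimum is g(3) = -127.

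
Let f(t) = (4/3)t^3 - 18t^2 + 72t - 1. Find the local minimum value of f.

f'(t) = 4t^2 - 36t + 72 = 0 at t = 3, 6.
f''(t) = 8t - 36. f''(3) = -12 < 0 ⇒ local maximum; f''(6) = 12 > 0 ⇒ local minimum.
Thus f has its local minimum at t = 6, with value 71.

71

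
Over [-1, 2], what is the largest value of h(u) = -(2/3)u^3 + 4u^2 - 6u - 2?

26/3

Differentiating, h'(u) = -2u^2 + 8u - 6; whose only zero in [-1, 2] is u = 1.
Candidates: h(-1) = 26/3,  h(1) = -14/3,  h(2) = -10/3.
The maximum over the interval is 26/3, attained at u = -1.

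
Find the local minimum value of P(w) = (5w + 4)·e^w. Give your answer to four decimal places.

P'(w) = 5·e^w + (5w + 4)·1·e^w = (5w + 9)·e^w. Since e^w > 0, the only critical point is w = -9/5.
P''(-9/5) has the same sign as 5 > 0, so this is a local minimum.
P(-9/5) = (-5)·e^(-9/5) ≈ -0.8265.

-0.8265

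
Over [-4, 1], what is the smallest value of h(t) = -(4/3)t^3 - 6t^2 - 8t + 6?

The derivative is -4t^2 - 12t - 8, which vanishes at t = -2 and t = -1.
Evaluating at the critical points and endpoints: h(-4) = 82/3, h(-2) = 26/3, h(-1) = 28/3, h(1) = -28/3.
Hence the absolute minimum is -28/3 at t = 1.

-28/3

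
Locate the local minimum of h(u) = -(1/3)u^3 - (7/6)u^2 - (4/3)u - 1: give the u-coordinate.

h'(u) = -u^2 - (7/3)u - 4/3. Setting h'(u) = 0 gives u ∈ {-4/3, -1}.
Second-derivative test with h''(u) = -2u - 7/3: h''(-4/3) = 1/3 > 0 ⇒ local minimum; h''(-1) = -1/3 < 0 ⇒ local maximum.
Thus h has its local minimum at u = -4/3, with value -41/81.

-4/3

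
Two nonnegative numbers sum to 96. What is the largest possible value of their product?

With x + y = 96, the product is P(x) = x(96 − x).
P'(x) = 96 − 2x = 0 gives x = 48; P'' = −2 < 0, so this is the maximum.
P = 48·48 = 2304.

2304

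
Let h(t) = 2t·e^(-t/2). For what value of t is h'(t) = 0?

2

Differentiating with the product rule gives h'(t) = (-t + 2)·e^(-t/2). Since e^(-t/2) > 0, the only critical point is t = 2.
h''(2) has the same sign as -1 < 0, so this is a local maximum.
h(2) = (4)·e^(-1) ≈ 1.4715.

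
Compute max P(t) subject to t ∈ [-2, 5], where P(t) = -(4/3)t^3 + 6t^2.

The derivative is -4t^2 + 12t, which vanishes at t = 0 and t = 3.
Compare values at every candidate in [-2, 5]: P(-2) = 104/3, P(0) = 0, P(3) = 18, P(5) = -50/3.
So the maximum is P(-2) = 104/3.

104/3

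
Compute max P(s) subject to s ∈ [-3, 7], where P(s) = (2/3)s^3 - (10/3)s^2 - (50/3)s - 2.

1088/81

Differentiating, P'(s) = 2s^2 - (20/3)s - 50/3; which vanishes at s = -5/3 and s = 5.
Candidates: P(-3) = 0, P(-5/3) = 1088/81, P(5) = -256/3, P(7) = -160/3.
Hence the absolute maximum is 1088/81 at s = -5/3.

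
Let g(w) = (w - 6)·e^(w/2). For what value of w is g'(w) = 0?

Differentiating with the product rule gives g'(w) = ((1/2)w - 2)·e^(w/2). Since e^(w/2) > 0, the only critical point is w = 4.
g''(4) has the same sign as 1/2 > 0, so this is a local minimum.
g(4) = (-2)·e^(2) ≈ -14.7781.

4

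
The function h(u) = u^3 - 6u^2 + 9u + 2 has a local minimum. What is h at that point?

2

h'(u) = 3u^2 - 12u + 9 = 0 at u = 1, 3.
h''(u) = 6u - 12. h''(1) = -6 < 0 ⇒ local maximum; h''(3) = 6 > 0 ⇒ local minimum.
So the local minimum value is h(3) = 2.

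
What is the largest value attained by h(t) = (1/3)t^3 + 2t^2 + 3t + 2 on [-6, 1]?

22/3

h'(t) = t^2 + 4t + 3, which vanishes at t = -3 and t = -1.
Candidates: h(-6) = -16, h(-3) = 2, h(-1) = 2/3, h(1) = 22/3.
Hence the absolute maximum is 22/3 at t = 1.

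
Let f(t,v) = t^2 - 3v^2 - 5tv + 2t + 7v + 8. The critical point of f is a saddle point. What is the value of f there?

403/37

∂f/∂t = 2t - 5v + 2 = 0 and ∂f/∂v = -5t - 6v + 7 = 0, so (t, v) = (23/37, 24/37).
The Hessian has f_{tt} = 2, f_{vv} = -6, f_{tv} = -5, giving D = -37 < 0, so the point is a saddle point.
f(23/37, 24/37) = 403/37.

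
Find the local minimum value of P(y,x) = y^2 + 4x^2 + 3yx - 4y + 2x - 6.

∂P/∂y = 2y + 3x - 4 = 0 and ∂P/∂x = 3y + 8x + 2 = 0, so (y, x) = (38/7, -16/7).
The Hessian has P_{yy} = 2, P_{xx} = 8, P_{yx} = 3, giving D = 7 > 0 with P_{yy} > 0, so the point is a local minimum.
P(38/7, -16/7) = -134/7.

-134/7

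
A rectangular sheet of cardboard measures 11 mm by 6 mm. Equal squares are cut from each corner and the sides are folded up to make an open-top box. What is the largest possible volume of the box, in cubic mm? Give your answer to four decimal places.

37.1883

With cut size x, the volume is V(x) = x(11 − 2x)(6 − 2x) for 0 < x < 3.
V'(x) = 12x^2 − 68x + 66. Setting V'(x) = 0 gives x ≈ 1.2434 (the root in (0, 3)).
V''(x) = 24x − 68 is negative there, so this is the maximum; V ≈ 37.1883.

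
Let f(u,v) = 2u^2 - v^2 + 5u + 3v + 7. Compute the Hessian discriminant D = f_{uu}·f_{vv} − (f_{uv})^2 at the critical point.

∂f/∂u = 4u + 5 = 0 and ∂f/∂v = -2v + 3 = 0, so (u, v) = (-5/4, 3/2).
The Hessian has f_{uu} = 4, f_{vv} = -2, f_{uv} = 0, giving D = -8 < 0, so the point is a saddle point.
D = (4)·(-2) − (0)^2 = -8.

-8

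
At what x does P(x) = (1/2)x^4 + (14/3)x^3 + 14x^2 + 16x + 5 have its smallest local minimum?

-4

P'(x) = 2x^3 + 14x^2 + 28x + 16 = 0 at x = -4, -2, -1.
P''(x) = 6x^2 + 28x + 28. P''(-4) = 12 > 0 ⇒ local minimum; P''(-2) = -4 < 0 ⇒ local maximum; P''(-1) = 6 > 0 ⇒ local minimum.
So the smallest local minimum value is P(-4) = -17/3.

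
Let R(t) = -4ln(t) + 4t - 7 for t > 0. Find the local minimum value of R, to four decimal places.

-3.0000

R'(t) = -4/t + 4 = 0 gives t = 1.
R''(t) = 4/t², which is positive for t > 0, so this is a local minimum.
R(1) = -4·ln(1) + 4 - 7 ≈ -3.0000.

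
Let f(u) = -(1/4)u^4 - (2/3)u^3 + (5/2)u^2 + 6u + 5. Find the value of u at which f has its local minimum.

-1

Critical points: f'(u) = -u^3 - 2u^2 + 5u + 6 vanishes at u = -3, -1, 2.
f''(u) = -3u^2 - 4u + 5. f''(-3) = -10 < 0 ⇒ local maximum; f''(-1) = 6 > 0 ⇒ local minimum; f''(2) = -15 < 0 ⇒ local maximum.
Thus f has its local minimum at u = -1, with value 23/12.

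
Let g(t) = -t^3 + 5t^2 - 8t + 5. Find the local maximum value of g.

1

g'(t) = -3t^2 + 10t - 8 = 0 at t = 4/3, 2.
Second-derivative test with g''(t) = -6t + 10: g''(4/3) = 2 > 0 ⇒ local minimum; g''(2) = -2 < 0 ⇒ local maximum.
So the local maximum value is g(2) = 1.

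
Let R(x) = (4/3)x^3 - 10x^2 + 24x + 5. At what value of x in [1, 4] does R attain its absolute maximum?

4

R'(x) = 4x^2 - 20x + 24, which vanishes at x = 2 and x = 3.
Candidates: R(1) = 61/3,  R(2) = 71/3,  R(3) = 23,  R(4) = 79/3.
So the maximum is R(4) = 79/3.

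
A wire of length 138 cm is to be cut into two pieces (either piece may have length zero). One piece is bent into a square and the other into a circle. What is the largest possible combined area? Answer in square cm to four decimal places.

1515.4734

Let x be the length used for the square. Square side x/4; circle radius (138−x)/(2π).
A(x) = (x/4)² + π·((138−x)/(2π))² = x²/16 + (138−x)²/(4π) for 0 ≤ x ≤ 138. A'(x) = x/8 − (138−x)/(2π) = 0 gives x = 4·138/(π+4) ≈ 77.2937.
A'' > 0, so the interior critical point is a minimum; the maximum is at an endpoint. A(0) = 1515.4734 and A(138) = 1190.2500, so the largest area is 1515.4734.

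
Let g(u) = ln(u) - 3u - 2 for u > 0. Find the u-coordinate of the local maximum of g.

1/3

g'(u) = 1/u − 3 = 0 gives u = 1/3.
g''(u) = -1/u², which is negative for u > 0, so this is a local maximum.
g(1/3) = 1·ln(1/3) - 1 - 2 ≈ -4.0986.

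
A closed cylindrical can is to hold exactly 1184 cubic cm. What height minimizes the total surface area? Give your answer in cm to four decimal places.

With radius r and height h, πr²h = 1184 so h = 1184/(πr²), and S(r) = 2πr² + 2πrh = 2πr² + 2·1184/r.
S'(r) = 4πr − 2·1184/r² = 0 ⇒ r³ = 1184/(2π), so r ≈ 5.7331 and h = 2r ≈ 11.4662.
S''(r) = 4π + 4·1184/r³ > 0, so this is the minimum; S ≈ 619.5585.

11.4662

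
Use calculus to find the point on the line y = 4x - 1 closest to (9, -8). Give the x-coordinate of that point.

-19/17

Minimize D(x)^2 = (x - 9)^2 + (4x + 7)^2.
d/dx[D^2] = 2(x - 9) + 2·4·(4x + 7) = 0 ⇒ x = -19/17.
Then y = -93/17 and the distance is √(1849/17) ≈ 10.4290.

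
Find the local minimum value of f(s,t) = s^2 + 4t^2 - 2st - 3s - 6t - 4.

-13

∂f/∂s = 2s - 2t - 3 = 0 and ∂f/∂t = -2s + 8t - 6 = 0, so (s, t) = (3, 3/2).
The Hessian has f_{ss} = 2, f_{tt} = 8, f_{st} = -2, giving D = 12 > 0 with f_{ss} > 0, so the point is a local minimum.
f(3, 3/2) = -13.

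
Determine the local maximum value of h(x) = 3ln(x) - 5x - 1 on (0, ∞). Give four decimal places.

-5.5325

h'(x) = 3/x − 5 = 0 gives x = 3/5.
h''(x) = -3/x², which is negative for x > 0, so this is a local maximum.
h(3/5) = 3·ln(3/5) - 3 - 1 ≈ -5.5325.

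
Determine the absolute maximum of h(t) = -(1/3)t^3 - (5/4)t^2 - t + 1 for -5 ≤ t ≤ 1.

197/12

Differentiating, h'(t) = -t^2 - (5/2)t - 1; which vanishes at t = -2 and t = -1/2.
Evaluating at the critical points and endpoints: h(-5) = 197/12, h(-2) = 2/3, h(-1/2) = 59/48, h(1) = -19/12.
The maximum over the interval is 197/12, attained at t = -5.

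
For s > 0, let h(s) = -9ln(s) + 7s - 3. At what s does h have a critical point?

h'(s) = -9/s + 7 = 0 gives s = 9/7.
h''(s) = 9/s², which is positive for s > 0, so this is a local minimum.
h(9/7) = -9·ln(9/7) + 9 - 3 ≈ 3.7382.

9/7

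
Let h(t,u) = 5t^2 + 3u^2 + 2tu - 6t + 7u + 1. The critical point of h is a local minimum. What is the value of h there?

-381/56

∂h/∂t = 10t + 2u - 6 = 0 and ∂h/∂u = 2t + 6u + 7 = 0, so (t, u) = (25/28, -41/28).
The Hessian has h_{tt} = 10, h_{uu} = 6, h_{tu} = 2, giving D = 56 > 0 with h_{tt} > 0, so the point is a local minimum.
h(25/28, -41/28) = -381/56.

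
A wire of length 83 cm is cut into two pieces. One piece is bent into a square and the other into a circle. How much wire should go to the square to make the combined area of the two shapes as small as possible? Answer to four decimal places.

46.4882

Let x be the length used for the square. Square side x/4; circle radius (83−x)/(2π).
A(x) = (x/4)² + π·((83−x)/(2π))² = x²/16 + (83−x)²/(4π) for 0 ≤ x ≤ 83. A'(x) = x/8 − (83−x)/(2π) = 0 gives x = 4·83/(π+4) ≈ 46.4882.
A'' = 1/8 + 1/(2π) > 0, so this gives the minimum combined area; x ≈ 46.4882 cm to the square.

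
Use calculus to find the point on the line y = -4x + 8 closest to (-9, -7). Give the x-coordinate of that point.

Minimize D(x)^2 = (x + 9)^2 + (-4x + 15)^2.
d/dx[D^2] = 2(x + 9) + 2·(-4)·(-4x + 15) = 0 ⇒ x = 3.
Then y = -4 and the distance is √(153) ≈ 12.3693.

3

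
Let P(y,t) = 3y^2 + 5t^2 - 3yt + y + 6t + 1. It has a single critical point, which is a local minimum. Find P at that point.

∂P/∂y = 6y - 3t + 1 = 0 and ∂P/∂t = -3y + 10t + 6 = 0, so (y, t) = (-28/51, -13/17).
The Hessian has P_{yy} = 6, P_{tt} = 10, P_{yt} = -3, giving D = 51 > 0 with P_{yy} > 0, so the point is a local minimum.
P(-28/51, -13/17) = -80/51.

-80/51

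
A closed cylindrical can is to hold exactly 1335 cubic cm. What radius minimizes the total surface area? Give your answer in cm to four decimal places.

With radius r and height h, πr²h = 1335 so h = 1335/(πr²), and S(r) = 2πr² + 2πrh = 2πr² + 2·1335/r.
S'(r) = 4πr − 2·1335/r² = 0 ⇒ r³ = 1335/(2π), so r ≈ 5.9672 and h = 2r ≈ 11.9343.
S''(r) = 4π + 4·1335/r³ > 0, so this is the minimum; S ≈ 671.1744.

5.9672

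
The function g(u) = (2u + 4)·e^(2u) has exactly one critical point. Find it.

-5/2

Differentiating with the product rule gives g'(u) = (4u + 10)·e^(2u). Since e^(2u) > 0, the only critical point is u = -5/2.
g''(-5/2) has the same sign as 4 > 0, so this is a local minimum.
g(-5/2) = (-1)·e^(-5) ≈ -0.0067.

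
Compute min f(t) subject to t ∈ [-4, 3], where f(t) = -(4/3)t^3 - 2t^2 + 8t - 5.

-35

f'(t) = -4t^2 - 4t + 8, which vanishes at t = -2 and t = 1.
Compare values at every candidate in [-4, 3]: f(-4) = 49/3; f(-2) = -55/3; f(1) = -1/3; f(3) = -35.
So the minimum is f(3) = -35.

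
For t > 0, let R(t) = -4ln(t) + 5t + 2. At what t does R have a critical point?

4/5

R'(t) = -4/t + 5 = 0 gives t = 4/5.
R''(t) = 4/t², which is positive for t > 0, so this is a local minimum.
R(4/5) = -4·ln(4/5) + 4 + 2 ≈ 6.8926.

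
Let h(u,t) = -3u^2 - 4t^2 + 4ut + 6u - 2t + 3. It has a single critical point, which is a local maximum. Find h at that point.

∂h/∂u = -6u + 4t + 6 = 0 and ∂h/∂t = 4u - 8t - 2 = 0, so (u, t) = (5/4, 3/8).
The Hessian has h_{uu} = -6, h_{tt} = -8, h_{ut} = 4, giving D = 32 > 0 with h_{uu} < 0, so the point is a local maximum.
h(5/4, 3/8) = 51/8.

51/8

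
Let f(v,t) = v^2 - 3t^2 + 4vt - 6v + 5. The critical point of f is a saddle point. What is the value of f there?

8/7

∂f/∂v = 2v + 4t - 6 = 0 and ∂f/∂t = 4v - 6t = 0, so (v, t) = (9/7, 6/7).
The Hessian has f_{vv} = 2, f_{tt} = -6, f_{vt} = 4, giving D = -28 < 0, so the point is a saddle point.
f(9/7, 6/7) = 8/7.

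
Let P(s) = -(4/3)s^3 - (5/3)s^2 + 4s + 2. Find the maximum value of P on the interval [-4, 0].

134/3

The derivative is -4s^2 - (10/3)s + 4, whose only zero in [-4, 0] is s = -3/2.
Evaluating at the critical points and endpoints: P(-4) = 134/3,  P(-3/2) = -13/4,  P(0) = 2.
Hence the absolute maximum is 134/3 at s = -4.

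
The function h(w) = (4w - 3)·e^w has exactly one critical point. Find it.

h'(w) = 4·e^w + (4w - 3)·1·e^w = (4w + 1)·e^w. Since e^w > 0, the only critical point is w = -1/4.
h''(-1/4) has the same sign as 4 > 0, so this is a local minimum.
h(-1/4) = (-4)·e^(-1/4) ≈ -3.1152.

-1/4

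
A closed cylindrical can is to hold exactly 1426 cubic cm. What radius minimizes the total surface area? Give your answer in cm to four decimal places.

6.0998

With radius r and height h, πr²h = 1426 so h = 1426/(πr²), and S(r) = 2πr² + 2πrh = 2πr² + 2·1426/r.
S'(r) = 4πr − 2·1426/r² = 0 ⇒ r³ = 1426/(2π), so r ≈ 6.0998 and h = 2r ≈ 12.1995.
S''(r) = 4π + 4·1426/r³ > 0, so this is the minimum; S ≈ 701.3383.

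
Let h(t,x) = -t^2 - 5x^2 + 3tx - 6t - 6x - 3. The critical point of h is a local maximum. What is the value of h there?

291/11

∂h/∂t = -2t + 3x - 6 = 0 and ∂h/∂x = 3t - 10x - 6 = 0, so (t, x) = (-78/11, -30/11).
The Hessian has h_{tt} = -2, h_{xx} = -10, h_{tx} = 3, giving D = 11 > 0 with h_{tt} < 0, so the point is a local maximum.
h(-78/11, -30/11) = 291/11.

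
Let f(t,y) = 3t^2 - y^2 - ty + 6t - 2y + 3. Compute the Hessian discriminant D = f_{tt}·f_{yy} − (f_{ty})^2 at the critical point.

-13

∂f/∂t = 6t - y + 6 = 0 and ∂f/∂y = -t - 2y - 2 = 0, so (t, y) = (-14/13, -6/13).
The Hessian has f_{tt} = 6, f_{yy} = -2, f_{ty} = -1, giving D = -13 < 0, so the point is a saddle point.
D = (6)·(-2) − (-1)^2 = -13.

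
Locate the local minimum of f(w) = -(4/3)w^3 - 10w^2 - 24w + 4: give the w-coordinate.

-3

f'(w) = -4w^2 - 20w - 24. Setting f'(w) = 0 gives w ∈ {-3, -2}.
f''(w) = -8w - 20. f''(-3) = 4 > 0 ⇒ local minimum; f''(-2) = -4 < 0 ⇒ local maximum.
Thus f has its local minimum at w = -3, with value 22.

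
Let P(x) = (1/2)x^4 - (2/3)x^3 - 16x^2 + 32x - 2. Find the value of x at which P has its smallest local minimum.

Critical points: P'(x) = 2x^3 - 2x^2 - 32x + 32 vanishes at x = -4, 1, 4.
Since P''(x) = 6x^2 - 4x - 32, we get P''(-4) = 80 > 0 ⇒ local minimum; P''(1) = -30 < 0 ⇒ local maximum; P''(4) = 48 > 0 ⇒ local minimum.
The smallest local minimum is P(-4) = -646/3.

-4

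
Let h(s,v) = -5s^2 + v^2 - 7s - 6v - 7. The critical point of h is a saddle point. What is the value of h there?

-271/20

∂h/∂s = -10s - 7 = 0 and ∂h/∂v = 2v - 6 = 0, so (s, v) = (-7/10, 3).
The Hessian has h_{ss} = -10, h_{vv} = 2, h_{sv} = 0, giving D = -20 < 0, so the point is a saddle point.
h(-7/10, 3) = -271/20.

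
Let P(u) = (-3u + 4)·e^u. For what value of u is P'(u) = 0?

By the product rule, P'(u) = (-3u + 1)·e^u. Since e^u > 0, the only critical point is u = 1/3.
P''(1/3) has the same sign as -3 < 0, so this is a local maximum.
P(1/3) = (3)·e^(1/3) ≈ 4.1868.

1/3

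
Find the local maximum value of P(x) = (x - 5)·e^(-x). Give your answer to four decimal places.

0.0025

P'(x) = 1·e^(-x) + (x - 5)·(-1)·e^(-x) = (-x + 6)·e^(-x). Since e^(-x) > 0, the only critical point is x = 6.
P''(6) has the same sign as -1 < 0, so this is a local maximum.
P(6) = (1)·e^(-6) ≈ 0.0025.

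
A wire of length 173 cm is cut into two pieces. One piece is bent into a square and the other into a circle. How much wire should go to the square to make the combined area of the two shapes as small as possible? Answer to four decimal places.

96.8972

Let x be the length used for the square. Square side x/4; circle radius (173−x)/(2π).
A(x) = (x/4)² + π·((173−x)/(2π))² = x²/16 + (173−x)²/(4π) for 0 ≤ x ≤ 173. A'(x) = x/8 − (173−x)/(2π) = 0 gives x = 4·173/(π+4) ≈ 96.8972.
A'' = 1/8 + 1/(2π) > 0, so this gives the minimum combined area; x ≈ 96.8972 cm to the square.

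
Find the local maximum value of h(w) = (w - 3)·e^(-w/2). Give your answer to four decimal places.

0.1642

By the product rule, h'(w) = (-(1/2)w + 5/2)·e^(-w/2). Since e^(-w/2) > 0, the only critical point is w = 5.
h''(5) has the same sign as -1/2 < 0, so this is a local maximum.
h(5) = (2)·e^(-5/2) ≈ 0.1642.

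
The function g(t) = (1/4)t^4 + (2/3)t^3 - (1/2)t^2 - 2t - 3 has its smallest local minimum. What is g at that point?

g'(t) = t^3 + 2t^2 - t - 2. Setting g'(t) = 0 gives t ∈ {-2, -1, 1}.
g''(t) = 3t^2 + 4t - 1. g''(-2) = 3 > 0 ⇒ local minimum; g''(-1) = -2 < 0 ⇒ local maximum; g''(1) = 6 > 0 ⇒ local minimum.
Thus g has its smallest local minimum at t = 1, with value -55/12.

-55/12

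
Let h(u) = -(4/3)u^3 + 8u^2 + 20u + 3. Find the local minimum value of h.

Critical points: h'(u) = -4u^2 + 16u + 20 vanishes at u = -1, 5.
Since h''(u) = -8u + 16, we get h''(-1) = 24 > 0 ⇒ local minimum; h''(5) = -24 < 0 ⇒ local maximum.
Thus h has its local minimum at u = -1, with value -23/3.

-23/3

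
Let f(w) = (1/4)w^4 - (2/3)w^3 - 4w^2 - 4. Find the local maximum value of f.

f'(w) = w^3 - 2w^2 - 8w. Setting f'(w) = 0 gives w ∈ {-2, 0, 4}.
f''(w) = 3w^2 - 4w - 8. f''(-2) = 12 > 0 ⇒ local minimum; f''(0) = -8 < 0 ⇒ local maximum; f''(4) = 24 > 0 ⇒ local minimum.
The local maximum is f(0) = -4.

-4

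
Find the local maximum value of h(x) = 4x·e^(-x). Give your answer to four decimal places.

Differentiating with the product rule gives h'(x) = (-4x + 4)·e^(-x). Since e^(-x) > 0, the only critical point is x = 1.
h''(1) has the same sign as -4 < 0, so this is a local maximum.
h(1) = (4)·e^(-1) ≈ 1.4715.

1.4715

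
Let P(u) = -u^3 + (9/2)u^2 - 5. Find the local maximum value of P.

17/2

P'(u) = -3u^2 + 9u. Setting P'(u) = 0 gives u ∈ {0, 3}.
Since P''(u) = -6u + 9, we get P''(0) = 9 > 0 ⇒ local minimum; P''(3) = -9 < 0 ⇒ local maximum.
The local maximum is P(3) = 17/2.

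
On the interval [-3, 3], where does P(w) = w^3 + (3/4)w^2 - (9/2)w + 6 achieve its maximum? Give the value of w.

3

Differentiating, P'(w) = 3w^2 + (3/2)w - 9/2; which vanishes at w = -3/2 and w = 1.
Evaluating at the critical points and endpoints: P(-3) = -3/4,  P(-3/2) = 177/16,  P(1) = 13/4,  P(3) = 105/4.
The maximum over the interval is 105/4, attained at w = 3.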